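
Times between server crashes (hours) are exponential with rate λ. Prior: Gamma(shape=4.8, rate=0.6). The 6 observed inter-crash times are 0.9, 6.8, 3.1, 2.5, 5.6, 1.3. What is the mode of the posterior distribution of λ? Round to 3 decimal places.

0.471

Σ times = 20.2. Posterior: Gamma(shape = 4.8+6 = 10.8, rate = 0.6+20.2 = 20.8).
Mode = (α−1)/β = 9.8/20.8 = 0.471.
Mean = α/β = 10.8/20.8 = 0.519.
This is the posterior mode — the MAP estimate.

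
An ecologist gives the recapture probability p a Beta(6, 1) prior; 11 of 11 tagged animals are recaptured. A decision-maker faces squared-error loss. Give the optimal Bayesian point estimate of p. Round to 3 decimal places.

Posterior: Beta(6+11, 1+0) = Beta(17, 1).
Since β = 1 ≤ 1 and α > 1, the Beta density is monotone increasing on [0,1]; the mode is at 1.
Mean = 17/(17+1) = 0.944.
Squared-error loss ⇒ the optimal estimator is the posterior mean.

0.944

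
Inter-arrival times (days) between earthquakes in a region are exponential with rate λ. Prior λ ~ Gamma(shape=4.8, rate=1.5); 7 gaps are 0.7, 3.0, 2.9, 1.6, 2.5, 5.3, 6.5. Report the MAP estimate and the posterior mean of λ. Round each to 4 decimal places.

λ_MAP = 0.4500, E[λ|data] = 0.4917

Σ times = 22.5. Posterior: Gamma(shape = 4.8+7 = 11.8, rate = 1.5+22.5 = 24.0).
Mode = (α−1)/β = 10.8/24.0 = 0.4500.
Mean = α/β = 11.8/24.0 = 0.4917.
The posterior is right-skewed, so the mean exceeds the mode.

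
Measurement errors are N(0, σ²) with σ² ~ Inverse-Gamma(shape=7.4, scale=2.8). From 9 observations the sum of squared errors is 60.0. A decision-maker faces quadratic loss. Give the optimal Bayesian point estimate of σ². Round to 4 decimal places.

3.0092

Posterior: Inverse-Gamma(shape = 7.4+9/2 = 11.9, scale = 2.8+60.0/2 = 32.8).
Mode = β/(α+1) = 32.8/12.9 = 2.5426.
Mean = β/(α−1) = 32.8/10.9 = 3.0092.
Quadratic loss ⇒ the optimal estimator is the posterior mean.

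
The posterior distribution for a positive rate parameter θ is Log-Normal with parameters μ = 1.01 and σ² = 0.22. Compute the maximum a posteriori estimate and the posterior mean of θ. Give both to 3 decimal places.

Mode = exp(μ − σ²) = exp(0.79) = 2.203.
Mean = exp(μ + σ²/2) = exp(1.120) = 3.065.

maximum a posteriori estimate = 2.203, posterior mean = 3.065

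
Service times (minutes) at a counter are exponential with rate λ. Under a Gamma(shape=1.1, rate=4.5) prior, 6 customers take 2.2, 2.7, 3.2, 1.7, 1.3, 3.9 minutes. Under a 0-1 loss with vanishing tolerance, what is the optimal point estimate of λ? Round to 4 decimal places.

Σ times = 15.0. Posterior: Gamma(shape = 1.1+6 = 7.1, rate = 4.5+15.0 = 19.5).
Mode = (α−1)/β = 6.1/19.5 = 0.3128.
Mean = α/β = 7.1/19.5 = 0.3641.
This is the posterior mode — the MAP estimate.

0.3128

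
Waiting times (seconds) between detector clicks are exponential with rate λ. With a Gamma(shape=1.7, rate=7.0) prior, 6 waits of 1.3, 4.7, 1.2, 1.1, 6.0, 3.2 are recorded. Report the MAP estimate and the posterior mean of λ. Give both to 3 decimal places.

MAP = 0.273; posterior mean = 0.314

Σ times = 17.5. Posterior: Gamma(shape = 1.7+6 = 7.7, rate = 7.0+17.5 = 24.5).
Mode = (α−1)/β = 6.7/24.5 = 0.273.
Mean = α/β = 7.7/24.5 = 0.314.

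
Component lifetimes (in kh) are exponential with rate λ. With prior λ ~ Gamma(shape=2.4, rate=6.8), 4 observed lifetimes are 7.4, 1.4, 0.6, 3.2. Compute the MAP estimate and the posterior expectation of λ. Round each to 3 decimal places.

MAP = 0.278; posterior mean = 0.330

Σ times = 12.6. Posterior: Gamma(shape = 2.4+4 = 6.4, rate = 6.8+12.6 = 19.4).
Mode = (α−1)/β = 5.4/19.4 = 0.278.
Mean = α/β = 6.4/19.4 = 0.330.
The mean is pulled above the mode by the posterior's right skew.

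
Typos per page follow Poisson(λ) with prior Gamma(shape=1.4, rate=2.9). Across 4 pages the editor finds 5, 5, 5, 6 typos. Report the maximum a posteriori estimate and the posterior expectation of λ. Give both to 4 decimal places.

Σ counts = 21. Posterior: Gamma(shape = 1.4+21 = 22.4, rate = 2.9+4 = 6.9).
Mode = (α−1)/β = 21.4/6.9 = 3.1014.
Mean = α/β = 22.4/6.9 = 3.2464.
Mean > mode: the posterior has a right tail.

maximum a posteriori estimate = 3.1014, posterior expectation = 3.2464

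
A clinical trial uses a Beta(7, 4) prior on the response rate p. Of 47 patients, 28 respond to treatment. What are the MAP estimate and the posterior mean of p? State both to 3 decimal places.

p_MAP = 0.607, E[p|data] = 0.603

Posterior: Beta(7+28, 4+19) = Beta(35, 23).
Mode = (35−1)/(35+23−2) = 34/56 = 0.607.
Mean = 35/(35+23) = 35/58 = 0.603.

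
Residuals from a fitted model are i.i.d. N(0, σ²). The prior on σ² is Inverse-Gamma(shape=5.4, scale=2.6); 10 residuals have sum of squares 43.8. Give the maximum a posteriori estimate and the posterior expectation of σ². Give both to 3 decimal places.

Posterior: Inverse-Gamma(shape = 5.4+10/2 = 10.4, scale = 2.6+43.8/2 = 24.5).
Mode = β/(α+1) = 24.5/11.4 = 2.149.
Mean = β/(α−1) = 24.5/9.4 = 2.606.
Right-skewed posterior ⇒ mode < mean.

MAP = 2.149, posterior mean = 2.606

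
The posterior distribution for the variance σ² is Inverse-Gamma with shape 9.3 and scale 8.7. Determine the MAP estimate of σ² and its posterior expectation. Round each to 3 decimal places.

Mode = β/(α+1) = 8.7/10.3 = 0.845.
Mean = β/(α−1) = 8.7/8.3 = 1.048.

MAP estimate = 0.845, posterior expectation = 1.048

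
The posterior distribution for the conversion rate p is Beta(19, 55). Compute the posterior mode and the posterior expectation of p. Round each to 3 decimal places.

Mode = (19−1)/(19+55−2) = 18/72 = 0.250.
Mean = 19/(19+55) = 19/74 = 0.257.

posterior mode = 0.250, posterior expectation = 0.257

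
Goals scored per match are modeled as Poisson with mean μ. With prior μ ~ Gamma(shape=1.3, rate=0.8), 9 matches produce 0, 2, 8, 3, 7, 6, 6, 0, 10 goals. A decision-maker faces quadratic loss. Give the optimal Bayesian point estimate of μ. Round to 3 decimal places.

4.418

Σ counts = 42. Posterior: Gamma(shape = 1.3+42 = 43.3, rate = 0.8+9 = 9.8).
Mode = (α−1)/β = 42.3/9.8 = 4.316.
Mean = α/β = 43.3/9.8 = 4.418.
Quadratic loss ⇒ the optimal estimator is the posterior mean.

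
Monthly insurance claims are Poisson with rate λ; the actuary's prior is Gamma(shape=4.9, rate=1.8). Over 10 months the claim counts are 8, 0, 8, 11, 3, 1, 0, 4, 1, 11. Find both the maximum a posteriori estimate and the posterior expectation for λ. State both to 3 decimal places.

Σ counts = 47. Posterior: Gamma(shape = 4.9+47 = 51.9, rate = 1.8+10 = 11.8).
Mode = (α−1)/β = 50.9/11.8 = 4.314.
Mean = α/β = 51.9/11.8 = 4.398.

λ_MAP = 4.314, E[λ|data] = 4.398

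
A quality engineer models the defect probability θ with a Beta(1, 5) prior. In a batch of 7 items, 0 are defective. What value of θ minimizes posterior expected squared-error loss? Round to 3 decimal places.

0.077

Posterior: Beta(1+0, 5+7) = Beta(1, 12).
Since α = 1 ≤ 1 and β > 1, the Beta density is monotone decreasing on [0,1]; the mode is at 0.
Mean = 1/(1+12) = 0.077.
Squared-error loss ⇒ the optimal estimator is the posterior mean.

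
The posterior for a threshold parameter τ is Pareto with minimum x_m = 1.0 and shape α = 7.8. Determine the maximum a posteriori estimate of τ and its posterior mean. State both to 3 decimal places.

MAP = 1.000, posterior mean = 1.147

The Pareto density is strictly decreasing on [x_m, ∞), so the mode is x_m = 1.000.
Mean = α·x_m/(α−1) = 7.8·1.0/6.8 = 1.147.
Mean > mode: the posterior has a right tail.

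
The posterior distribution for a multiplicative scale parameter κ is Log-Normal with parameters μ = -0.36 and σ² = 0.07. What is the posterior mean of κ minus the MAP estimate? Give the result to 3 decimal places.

0.072

Mode = exp(μ − σ²) = exp(-0.43) = 0.651.
Mean = exp(μ + σ²/2) = exp(-0.325) = 0.723.
Difference = 0.723 − 0.651 = 0.072.
Right-skewed posterior ⇒ mode < mean.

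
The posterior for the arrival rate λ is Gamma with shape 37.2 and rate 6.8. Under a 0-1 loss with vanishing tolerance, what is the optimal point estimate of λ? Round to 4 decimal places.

Mode = (α−1)/β = 36.2/6.8 = 5.3235.
Mean = α/β = 37.2/6.8 = 5.4706.
This is the posterior mode — the MAP estimate.

5.3235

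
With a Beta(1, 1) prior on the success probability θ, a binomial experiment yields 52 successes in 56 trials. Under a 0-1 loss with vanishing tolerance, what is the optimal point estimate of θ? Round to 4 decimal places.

Posterior: Beta(1+52, 1+4) = Beta(53, 5).
Mode = (53−1)/(53+5−2) = 52/56 = 0.9286.
With a flat prior the MAP equals the MLE, 52/56.
Mean = 53/(53+5) = 53/58 = 0.9138.
This is the posterior mode — the MAP estimate.

0.9286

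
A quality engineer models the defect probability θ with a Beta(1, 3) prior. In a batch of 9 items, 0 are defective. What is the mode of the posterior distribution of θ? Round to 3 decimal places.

0.000

Posterior: Beta(1+0, 3+9) = Beta(1, 12).
Since α = 1 ≤ 1 and β > 1, the Beta density is monotone decreasing on [0,1]; the mode is at 0.
Mean = 1/(1+12) = 0.077.
This is the posterior mode — the MAP estimate.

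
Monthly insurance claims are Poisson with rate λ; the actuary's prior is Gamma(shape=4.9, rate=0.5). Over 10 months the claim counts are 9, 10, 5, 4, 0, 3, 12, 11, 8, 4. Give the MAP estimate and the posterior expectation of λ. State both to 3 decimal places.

λ_MAP = 6.657, E[λ|data] = 6.752

Σ counts = 66. Posterior: Gamma(shape = 4.9+66 = 70.9, rate = 0.5+10 = 10.5).
Mode = (α−1)/β = 69.9/10.5 = 6.657.
Mean = α/β = 70.9/10.5 = 6.752.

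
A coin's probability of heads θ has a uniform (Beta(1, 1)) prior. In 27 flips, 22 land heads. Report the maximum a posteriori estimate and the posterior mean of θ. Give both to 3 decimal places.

MAP = 0.815, posterior mean = 0.793

Posterior: Beta(1+22, 1+5) = Beta(23, 6).
Mode = (23−1)/(23+6−2) = 22/27 = 0.815.
Mean = 23/(23+6) = 23/29 = 0.793.
The posterior is left-skewed, so the mode exceeds the mean.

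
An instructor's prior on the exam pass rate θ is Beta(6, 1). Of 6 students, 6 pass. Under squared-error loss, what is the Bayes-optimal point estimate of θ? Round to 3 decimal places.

Posterior: Beta(6+6, 1+0) = Beta(12, 1).
Since β = 1 ≤ 1 and α > 1, the Beta density is monotone increasing on [0,1]; the mode is at 1.
Mean = 12/(12+1) = 0.923.
Squared-error loss ⇒ the optimal estimator is the posterior mean.

0.923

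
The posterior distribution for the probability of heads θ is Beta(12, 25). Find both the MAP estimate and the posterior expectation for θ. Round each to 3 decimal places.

Mode = (12−1)/(12+25−2) = 11/35 = 0.314.
Mean = 12/(12+25) = 12/37 = 0.324.
Mean > mode: the posterior has a right tail.

MAP estimate = 0.314, posterior expectation = 0.324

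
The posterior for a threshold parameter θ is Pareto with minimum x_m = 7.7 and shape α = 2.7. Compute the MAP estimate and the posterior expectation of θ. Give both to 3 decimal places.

MAP = 7.700; posterior mean = 12.229

The Pareto density is strictly decreasing on [x_m, ∞), so the mode is x_m = 7.700.
Mean = α·x_m/(α−1) = 2.7·7.7/1.7 = 12.229.
The posterior is right-skewed, so the mean exceeds the mode.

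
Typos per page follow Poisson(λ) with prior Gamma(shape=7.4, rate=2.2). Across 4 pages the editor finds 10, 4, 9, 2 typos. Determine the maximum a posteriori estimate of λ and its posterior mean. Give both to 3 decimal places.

Σ counts = 25. Posterior: Gamma(shape = 7.4+25 = 32.4, rate = 2.2+4 = 6.2).
Mode = (α−1)/β = 31.4/6.2 = 5.065.
Mean = α/β = 32.4/6.2 = 5.226.
The posterior is right-skewed, so the mean exceeds the mode.

MAP: 5.065. Posterior mean: 5.226.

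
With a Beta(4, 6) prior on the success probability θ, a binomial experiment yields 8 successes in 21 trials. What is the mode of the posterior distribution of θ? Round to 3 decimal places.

0.379

Posterior: Beta(4+8, 6+13) = Beta(12, 19).
Mode = (12−1)/(12+19−2) = 11/29 = 0.379.
Mean = 12/(12+19) = 12/31 = 0.387.
This is the posterior mode — the MAP estimate.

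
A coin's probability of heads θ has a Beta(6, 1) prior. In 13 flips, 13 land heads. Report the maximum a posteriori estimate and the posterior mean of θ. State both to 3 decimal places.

Posterior: Beta(6+13, 1+0) = Beta(19, 1).
Since β = 1 ≤ 1 and α > 1, the Beta density is monotone increasing on [0,1]; the mode is at 1.
Mean = 19/(19+1) = 0.950.
Mode > mean: the posterior has a left tail.

θ_MAP = 1.000, E[θ|data] = 0.950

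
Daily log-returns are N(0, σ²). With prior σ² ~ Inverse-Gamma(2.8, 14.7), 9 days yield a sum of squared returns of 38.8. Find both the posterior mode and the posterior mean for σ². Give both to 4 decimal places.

MAP: 4.1084. Posterior mean: 5.4127.

Posterior: Inverse-Gamma(shape = 2.8+9/2 = 7.3, scale = 14.7+38.8/2 = 34.1).
Mode = β/(α+1) = 34.1/8.3 = 4.1084.
Mean = β/(α−1) = 34.1/6.3 = 5.4127.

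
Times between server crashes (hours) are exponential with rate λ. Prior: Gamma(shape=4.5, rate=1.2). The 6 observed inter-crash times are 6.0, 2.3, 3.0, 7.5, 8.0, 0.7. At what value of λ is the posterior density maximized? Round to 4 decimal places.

0.3310

Σ times = 27.5. Posterior: Gamma(shape = 4.5+6 = 10.5, rate = 1.2+27.5 = 28.7).
Mode = (α−1)/β = 9.5/28.7 = 0.3310.
Mean = α/β = 10.5/28.7 = 0.3659.
This is the posterior mode — the MAP estimate.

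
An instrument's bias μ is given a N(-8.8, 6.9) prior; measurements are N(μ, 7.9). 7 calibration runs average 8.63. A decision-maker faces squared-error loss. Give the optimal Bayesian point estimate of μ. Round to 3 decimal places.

6.180

Posterior for μ is Normal. Precision-weighted mean: (1/6.9·-8.8 + 7/7.9·8.63) / (1/6.9 + 7/7.9) = 6.180.
A Normal posterior is symmetric, so mode = mean.
Squared-error loss ⇒ the optimal estimator is the posterior mean.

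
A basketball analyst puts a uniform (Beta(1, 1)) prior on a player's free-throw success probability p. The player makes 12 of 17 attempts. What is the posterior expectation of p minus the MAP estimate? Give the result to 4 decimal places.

Posterior: Beta(1+12, 1+5) = Beta(13, 6).
Mode = (13−1)/(13+6−2) = 12/17 = 0.7059.
With a flat prior the MAP equals the MLE, 12/17.
Mean = 13/(13+6) = 13/19 = 0.6842.
Difference = 0.6842 − 0.7059 = -0.0217.

-0.0217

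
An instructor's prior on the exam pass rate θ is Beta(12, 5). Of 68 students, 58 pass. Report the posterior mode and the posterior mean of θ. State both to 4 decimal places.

MAP: 0.8313. Posterior mean: 0.8235.

Posterior: Beta(12+58, 5+10) = Beta(70, 15).
Mode = (70−1)/(70+15−2) = 69/83 = 0.8313.
Mean = 70/(70+15) = 70/85 = 0.8235.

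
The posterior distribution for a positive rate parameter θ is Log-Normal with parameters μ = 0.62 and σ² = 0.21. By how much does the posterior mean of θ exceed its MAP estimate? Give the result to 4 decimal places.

0.5579

Mode = exp(μ − σ²) = exp(0.41) = 1.5068.
Mean = exp(μ + σ²/2) = exp(0.725) = 2.0647.
Difference = 2.0647 − 1.5068 = 0.5579.
Mean > mode: the posterior has a right tail.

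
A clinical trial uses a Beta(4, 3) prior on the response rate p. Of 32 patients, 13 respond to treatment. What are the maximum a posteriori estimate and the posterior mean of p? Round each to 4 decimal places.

MAP = 0.4324; posterior mean = 0.4359

Posterior: Beta(4+13, 3+19) = Beta(17, 22).
Mode = (17−1)/(17+22−2) = 16/37 = 0.4324.
Mean = 17/(17+22) = 17/39 = 0.4359.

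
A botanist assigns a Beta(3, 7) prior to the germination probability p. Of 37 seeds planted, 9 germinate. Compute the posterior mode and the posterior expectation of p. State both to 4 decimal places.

MAP: 0.2444. Posterior mean: 0.2553.

Posterior: Beta(3+9, 7+28) = Beta(12, 35).
Mode = (12−1)/(12+35−2) = 11/45 = 0.2444.
Mean = 12/(12+35) = 12/47 = 0.2553.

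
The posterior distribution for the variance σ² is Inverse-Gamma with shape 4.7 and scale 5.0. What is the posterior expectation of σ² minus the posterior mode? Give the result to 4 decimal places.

Mode = β/(α+1) = 5.0/5.7 = 0.8772.
Mean = β/(α−1) = 5.0/3.7 = 1.3514.
Difference = 1.3514 − 0.8772 = 0.4742.

0.4742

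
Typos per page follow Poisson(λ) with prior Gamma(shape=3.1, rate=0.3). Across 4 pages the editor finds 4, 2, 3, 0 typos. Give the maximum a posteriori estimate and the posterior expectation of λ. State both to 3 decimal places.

Σ counts = 9. Posterior: Gamma(shape = 3.1+9 = 12.1, rate = 0.3+4 = 4.3).
Mode = (α−1)/β = 11.1/4.3 = 2.581.
Mean = α/β = 12.1/4.3 = 2.814.

λ_MAP = 2.581, E[λ|data] = 2.814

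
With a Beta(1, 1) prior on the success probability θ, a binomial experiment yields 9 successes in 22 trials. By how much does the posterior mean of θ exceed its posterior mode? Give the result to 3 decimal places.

0.008

Posterior: Beta(1+9, 1+13) = Beta(10, 14).
Mode = (10−1)/(10+14−2) = 9/22 = 0.409.
With a flat prior the MAP equals the MLE, 9/22.
Mean = 10/(10+14) = 10/24 = 0.417.
Difference = 0.417 − 0.409 = 0.008.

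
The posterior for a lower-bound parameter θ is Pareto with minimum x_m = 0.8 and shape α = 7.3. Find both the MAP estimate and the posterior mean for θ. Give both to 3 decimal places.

MAP: 0.800. Posterior mean: 0.927.

The Pareto density is strictly decreasing on [x_m, ∞), so the mode is x_m = 0.800.
Mean = α·x_m/(α−1) = 7.3·0.8/6.3 = 0.927.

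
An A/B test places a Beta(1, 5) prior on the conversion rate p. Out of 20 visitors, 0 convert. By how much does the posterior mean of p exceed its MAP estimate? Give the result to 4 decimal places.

0.0385

Posterior: Beta(1+0, 5+20) = Beta(1, 25).
Since α = 1 ≤ 1 and β > 1, the Beta density is monotone decreasing on [0,1]; the mode is at 0.
Mean = 1/(1+25) = 0.0385.
Difference = 0.0385 − 0.0000 = 0.0385.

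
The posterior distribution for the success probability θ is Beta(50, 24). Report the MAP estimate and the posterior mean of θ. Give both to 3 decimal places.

MAP: 0.681. Posterior mean: 0.676.

Mode = (50−1)/(50+24−2) = 49/72 = 0.681.
Mean = 50/(50+24) = 50/74 = 0.676.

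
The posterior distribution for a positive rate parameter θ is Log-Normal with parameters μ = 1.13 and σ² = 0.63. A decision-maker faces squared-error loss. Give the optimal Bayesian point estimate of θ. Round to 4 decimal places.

4.2419

Mode = exp(μ − σ²) = exp(0.50) = 1.6487.
Mean = exp(μ + σ²/2) = exp(1.445) = 4.2419.
Squared-error loss ⇒ the optimal estimator is the posterior mean.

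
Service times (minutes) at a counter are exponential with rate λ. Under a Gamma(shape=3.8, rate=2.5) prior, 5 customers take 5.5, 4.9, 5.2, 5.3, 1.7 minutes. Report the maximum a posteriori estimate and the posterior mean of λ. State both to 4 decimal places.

Σ times = 22.6. Posterior: Gamma(shape = 3.8+5 = 8.8, rate = 2.5+22.6 = 25.1).
Mode = (α−1)/β = 7.8/25.1 = 0.3108.
Mean = α/β = 8.8/25.1 = 0.3506.
Right-skewed posterior ⇒ mode < mean.

MAP: 0.3108. Posterior mean: 0.3506.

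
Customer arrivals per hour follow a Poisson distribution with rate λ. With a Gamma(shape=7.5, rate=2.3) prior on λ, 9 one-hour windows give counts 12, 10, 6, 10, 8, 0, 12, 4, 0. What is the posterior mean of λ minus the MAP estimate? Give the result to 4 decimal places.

0.0885

Σ counts = 62. Posterior: Gamma(shape = 7.5+62 = 69.5, rate = 2.3+9 = 11.3).
Mode = (α−1)/β = 68.5/11.3 = 6.0619.
Mean = α/β = 69.5/11.3 = 6.1504.
Difference = 6.1504 − 6.0619 = 0.0885.
The mean is pulled above the mode by the posterior's right skew.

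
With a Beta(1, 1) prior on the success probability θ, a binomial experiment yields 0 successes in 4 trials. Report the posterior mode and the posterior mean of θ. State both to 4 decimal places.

Posterior: Beta(1+0, 1+4) = Beta(1, 5).
Since α = 1 ≤ 1 and β > 1, the Beta density is monotone decreasing on [0,1]; the mode is at 0.
Mean = 1/(1+5) = 0.1667.

MAP = 0.0000, posterior mean = 0.1667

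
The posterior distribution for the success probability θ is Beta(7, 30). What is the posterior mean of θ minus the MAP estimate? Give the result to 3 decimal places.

Mode = (7−1)/(7+30−2) = 6/35 = 0.171.
Mean = 7/(7+30) = 7/37 = 0.189.
Difference = 0.189 − 0.171 = 0.018.

0.018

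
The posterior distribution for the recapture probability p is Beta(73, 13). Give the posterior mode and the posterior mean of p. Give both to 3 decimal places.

posterior mode = 0.857, posterior mean = 0.849

Mode = (73−1)/(73+13−2) = 72/84 = 0.857.
Mean = 73/(73+13) = 73/86 = 0.849.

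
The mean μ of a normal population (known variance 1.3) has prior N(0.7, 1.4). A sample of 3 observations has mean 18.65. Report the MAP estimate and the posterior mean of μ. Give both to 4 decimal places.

MAP: 14.4073. Posterior mean: 14.4073.

Posterior for μ is Normal. Precision-weighted mean: (1/1.4·0.7 + 3/1.3·18.65) / (1/1.4 + 3/1.3) = 14.4073.
A Normal posterior is symmetric, so mode = mean.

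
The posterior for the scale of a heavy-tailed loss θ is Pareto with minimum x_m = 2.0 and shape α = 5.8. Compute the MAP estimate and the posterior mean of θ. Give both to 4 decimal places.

MAP = 2.0000; posterior mean = 2.4167

The Pareto density is strictly decreasing on [x_m, ∞), so the mode is x_m = 2.0000.
Mean = α·x_m/(α−1) = 5.8·2.0/4.8 = 2.4167.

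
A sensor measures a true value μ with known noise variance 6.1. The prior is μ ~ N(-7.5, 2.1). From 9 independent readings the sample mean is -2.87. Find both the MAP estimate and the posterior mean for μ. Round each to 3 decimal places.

Posterior for μ is Normal. Precision-weighted mean: (1/2.1·-7.5 + 9/6.1·-2.87) / (1/2.1 + 9/6.1) = -4.000.
A Normal posterior is symmetric, so mode = mean.

MAP = -4.000; posterior mean = -4.000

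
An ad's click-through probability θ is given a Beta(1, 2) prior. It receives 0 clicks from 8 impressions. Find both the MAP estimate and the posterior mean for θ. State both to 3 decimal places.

MAP = 0.000, posterior mean = 0.091

Posterior: Beta(1+0, 2+8) = Beta(1, 10).
Since α = 1 ≤ 1 and β > 1, the Beta density is monotone decreasing on [0,1]; the mode is at 0.
Mean = 1/(1+10) = 0.091.
The posterior is right-skewed, so the mean exceeds the mode.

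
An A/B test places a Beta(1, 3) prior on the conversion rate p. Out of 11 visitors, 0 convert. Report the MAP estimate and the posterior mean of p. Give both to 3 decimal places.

Posterior: Beta(1+0, 3+11) = Beta(1, 14).
Since α = 1 ≤ 1 and β > 1, the Beta density is monotone decreasing on [0,1]; the mode is at 0.
Mean = 1/(1+14) = 0.067.

MAP = 0.000, posterior mean = 0.067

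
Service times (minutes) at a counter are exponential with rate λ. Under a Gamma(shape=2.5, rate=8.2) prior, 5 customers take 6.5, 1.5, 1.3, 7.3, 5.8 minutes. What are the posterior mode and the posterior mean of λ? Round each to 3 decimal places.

Σ times = 22.4. Posterior: Gamma(shape = 2.5+5 = 7.5, rate = 8.2+22.4 = 30.6).
Mode = (α−1)/β = 6.5/30.6 = 0.212.
Mean = α/β = 7.5/30.6 = 0.245.

MAP: 0.212. Posterior mean: 0.245.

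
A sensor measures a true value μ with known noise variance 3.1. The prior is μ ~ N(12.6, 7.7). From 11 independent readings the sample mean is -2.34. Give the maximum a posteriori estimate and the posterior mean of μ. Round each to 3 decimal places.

MAP = -1.813; posterior mean = -1.813

Posterior for μ is Normal. Precision-weighted mean: (1/7.7·12.6 + 11/3.1·-2.34) / (1/7.7 + 11/3.1) = -1.813.
A Normal posterior is symmetric, so mode = mean.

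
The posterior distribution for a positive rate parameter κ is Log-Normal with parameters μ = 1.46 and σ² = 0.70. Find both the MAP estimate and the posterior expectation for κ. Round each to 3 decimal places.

MAP = 2.138, posterior mean = 6.110

Mode = exp(μ − σ²) = exp(0.76) = 2.138.
Mean = exp(μ + σ²/2) = exp(1.810) = 6.110.
Mean > mode: the posterior has a right tail.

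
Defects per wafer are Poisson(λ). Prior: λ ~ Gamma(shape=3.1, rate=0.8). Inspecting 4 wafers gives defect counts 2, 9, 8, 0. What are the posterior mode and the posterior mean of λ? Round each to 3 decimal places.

λ_MAP = 4.396, E[λ|data] = 4.604

Σ counts = 19. Posterior: Gamma(shape = 3.1+19 = 22.1, rate = 0.8+4 = 4.8).
Mode = (α−1)/β = 21.1/4.8 = 4.396.
Mean = α/β = 22.1/4.8 = 4.604.
The posterior is right-skewed, so the mean exceeds the mode.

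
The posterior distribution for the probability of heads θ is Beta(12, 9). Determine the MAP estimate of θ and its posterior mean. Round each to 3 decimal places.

Mode = (12−1)/(12+9−2) = 11/19 = 0.579.
Mean = 12/(12+9) = 12/21 = 0.571.
The posterior is left-skewed, so the mode exceeds the mean.

MAP: 0.579. Posterior mean: 0.571.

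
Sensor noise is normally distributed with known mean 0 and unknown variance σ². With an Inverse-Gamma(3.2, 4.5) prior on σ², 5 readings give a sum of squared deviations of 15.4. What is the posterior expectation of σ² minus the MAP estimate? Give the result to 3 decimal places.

Posterior: Inverse-Gamma(shape = 3.2+5/2 = 5.7, scale = 4.5+15.4/2 = 12.2).
Mode = β/(α+1) = 12.2/6.7 = 1.821.
Mean = β/(α−1) = 12.2/4.7 = 2.596.
Difference = 2.596 − 1.821 = 0.775.

0.775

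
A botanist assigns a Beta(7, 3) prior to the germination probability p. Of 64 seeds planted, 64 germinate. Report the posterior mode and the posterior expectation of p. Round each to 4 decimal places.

MAP = 0.9722, posterior mean = 0.9595

Posterior: Beta(7+64, 3+0) = Beta(71, 3).
Mode = (71−1)/(71+3−2) = 70/72 = 0.9722.
Mean = 71/(71+3) = 71/74 = 0.9595.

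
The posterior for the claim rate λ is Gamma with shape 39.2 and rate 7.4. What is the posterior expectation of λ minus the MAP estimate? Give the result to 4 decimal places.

Mode = (α−1)/β = 38.2/7.4 = 5.1622.
Mean = α/β = 39.2/7.4 = 5.2973.
Difference = 5.2973 − 5.1622 = 0.1351.
The posterior is right-skewed, so the mean exceeds the mode.

0.1351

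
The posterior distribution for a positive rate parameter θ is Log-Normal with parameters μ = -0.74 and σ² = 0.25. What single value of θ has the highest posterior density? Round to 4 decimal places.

0.3716

Mode = exp(μ − σ²) = exp(-0.99) = 0.3716.
Mean = exp(μ + σ²/2) = exp(-0.615) = 0.5406.
This is the posterior mode — the MAP estimate.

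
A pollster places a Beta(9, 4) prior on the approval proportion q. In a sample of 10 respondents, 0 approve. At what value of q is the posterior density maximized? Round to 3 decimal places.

0.381

Posterior: Beta(9+0, 4+10) = Beta(9, 14).
Mode = (9−1)/(9+14−2) = 8/21 = 0.381.
Mean = 9/(9+14) = 9/23 = 0.391.
This is the posterior mode — the MAP estimate.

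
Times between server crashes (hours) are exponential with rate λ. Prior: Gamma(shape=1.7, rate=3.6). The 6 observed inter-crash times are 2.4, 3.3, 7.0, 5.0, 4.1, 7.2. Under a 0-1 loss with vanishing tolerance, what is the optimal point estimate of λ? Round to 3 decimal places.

Σ times = 29.0. Posterior: Gamma(shape = 1.7+6 = 7.7, rate = 3.6+29.0 = 32.6).
Mode = (α−1)/β = 6.7/32.6 = 0.206.
Mean = α/β = 7.7/32.6 = 0.236.
This is the posterior mode — the MAP estimate.

0.206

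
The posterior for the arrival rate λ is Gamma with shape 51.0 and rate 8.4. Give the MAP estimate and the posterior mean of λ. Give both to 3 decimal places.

Mode = (α−1)/β = 50.0/8.4 = 5.952.
Mean = α/β = 51.0/8.4 = 6.071.

MAP = 5.952; posterior mean = 6.071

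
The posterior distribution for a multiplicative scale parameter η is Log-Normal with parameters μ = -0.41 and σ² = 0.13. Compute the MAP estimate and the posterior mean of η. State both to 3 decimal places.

MAP estimate = 0.583, posterior mean = 0.708

Mode = exp(μ − σ²) = exp(-0.54) = 0.583.
Mean = exp(μ + σ²/2) = exp(-0.345) = 0.708.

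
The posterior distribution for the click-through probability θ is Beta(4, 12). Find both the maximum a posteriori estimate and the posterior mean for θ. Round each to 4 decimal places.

MAP = 0.2143, posterior mean = 0.2500

Mode = (4−1)/(4+12−2) = 3/14 = 0.2143.
Mean = 4/(4+12) = 4/16 = 0.2500.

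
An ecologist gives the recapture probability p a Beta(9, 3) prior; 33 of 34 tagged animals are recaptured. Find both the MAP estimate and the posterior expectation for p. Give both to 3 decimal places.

p_MAP = 0.932, E[p|data] = 0.913

Posterior: Beta(9+33, 3+1) = Beta(42, 4).
Mode = (42−1)/(42+4−2) = 41/44 = 0.932.
Mean = 42/(42+4) = 42/46 = 0.913.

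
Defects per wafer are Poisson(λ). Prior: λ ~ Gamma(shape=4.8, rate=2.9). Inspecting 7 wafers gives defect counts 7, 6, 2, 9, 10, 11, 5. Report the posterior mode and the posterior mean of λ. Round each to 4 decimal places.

MAP = 5.4343, posterior mean = 5.5354

Σ counts = 50. Posterior: Gamma(shape = 4.8+50 = 54.8, rate = 2.9+7 = 9.9).
Mode = (α−1)/β = 53.8/9.9 = 5.4343.
Mean = α/β = 54.8/9.9 = 5.5354.
Right-skewed posterior ⇒ mode < mean.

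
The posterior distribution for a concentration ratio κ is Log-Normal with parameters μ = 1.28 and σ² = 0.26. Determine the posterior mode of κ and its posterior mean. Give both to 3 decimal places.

κ_MAP = 2.773, E[κ|data] = 4.096

Mode = exp(μ − σ²) = exp(1.02) = 2.773.
Mean = exp(μ + σ²/2) = exp(1.410) = 4.096.
Mean > mode: the posterior has a right tail.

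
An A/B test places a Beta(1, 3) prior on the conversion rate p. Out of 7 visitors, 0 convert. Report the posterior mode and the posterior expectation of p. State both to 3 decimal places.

Posterior: Beta(1+0, 3+7) = Beta(1, 10).
Since α = 1 ≤ 1 and β > 1, the Beta density is monotone decreasing on [0,1]; the mode is at 0.
Mean = 1/(1+10) = 0.091.

MAP: 0.000. Posterior mean: 0.091.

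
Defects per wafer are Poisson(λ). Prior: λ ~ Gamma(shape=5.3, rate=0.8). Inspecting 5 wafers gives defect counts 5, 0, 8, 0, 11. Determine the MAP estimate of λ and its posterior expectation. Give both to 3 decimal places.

Σ counts = 24. Posterior: Gamma(shape = 5.3+24 = 29.3, rate = 0.8+5 = 5.8).
Mode = (α−1)/β = 28.3/5.8 = 4.879.
Mean = α/β = 29.3/5.8 = 5.052.

MAP = 4.879, posterior mean = 5.052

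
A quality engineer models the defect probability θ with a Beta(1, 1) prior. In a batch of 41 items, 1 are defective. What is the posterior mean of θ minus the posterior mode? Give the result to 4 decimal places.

0.0221

Posterior: Beta(1+1, 1+40) = Beta(2, 41).
Mode = (2−1)/(2+41−2) = 1/41 = 0.0244.
With a flat prior the MAP equals the MLE, 1/41.
Mean = 2/(2+41) = 2/43 = 0.0465.
Difference = 0.0465 − 0.0244 = 0.0221.
The posterior is right-skewed, so the mean exceeds the mode.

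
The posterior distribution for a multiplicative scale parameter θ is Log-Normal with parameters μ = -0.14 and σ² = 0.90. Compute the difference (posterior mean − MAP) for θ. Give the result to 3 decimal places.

Mode = exp(μ − σ²) = exp(-1.04) = 0.353.
Mean = exp(μ + σ²/2) = exp(0.310) = 1.363.
Difference = 1.363 − 0.353 = 1.010.

1.010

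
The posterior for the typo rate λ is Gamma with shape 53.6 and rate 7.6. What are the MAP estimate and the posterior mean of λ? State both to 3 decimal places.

Mode = (α−1)/β = 52.6/7.6 = 6.921.
Mean = α/β = 53.6/7.6 = 7.053.

MAP = 6.921; posterior mean = 7.053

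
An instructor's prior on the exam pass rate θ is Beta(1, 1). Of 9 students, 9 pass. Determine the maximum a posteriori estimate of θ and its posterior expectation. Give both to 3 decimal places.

Posterior: Beta(1+9, 1+0) = Beta(10, 1).
Since β = 1 ≤ 1 and α > 1, the Beta density is monotone increasing on [0,1]; the mode is at 1.
Mean = 10/(10+1) = 0.909.

θ_MAP = 1.000, E[θ|data] = 0.909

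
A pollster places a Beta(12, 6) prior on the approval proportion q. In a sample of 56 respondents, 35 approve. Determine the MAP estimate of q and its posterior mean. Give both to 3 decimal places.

Posterior: Beta(12+35, 6+21) = Beta(47, 27).
Mode = (47−1)/(47+27−2) = 46/72 = 0.639.
Mean = 47/(47+27) = 47/74 = 0.635.

MAP estimate = 0.639, posterior mean = 0.635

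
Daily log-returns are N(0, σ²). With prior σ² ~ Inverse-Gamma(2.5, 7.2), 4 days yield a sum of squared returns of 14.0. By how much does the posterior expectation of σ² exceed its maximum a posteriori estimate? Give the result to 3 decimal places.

1.475

Posterior: Inverse-Gamma(shape = 2.5+4/2 = 4.5, scale = 7.2+14.0/2 = 14.2).
Mode = β/(α+1) = 14.2/5.5 = 2.582.
Mean = β/(α−1) = 14.2/3.5 = 4.057.
Difference = 4.057 − 2.582 = 1.475.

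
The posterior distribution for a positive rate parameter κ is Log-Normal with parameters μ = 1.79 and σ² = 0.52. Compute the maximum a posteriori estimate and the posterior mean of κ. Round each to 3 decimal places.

κ_MAP = 3.561, E[κ|data] = 7.768

Mode = exp(μ − σ²) = exp(1.27) = 3.561.
Mean = exp(μ + σ²/2) = exp(2.050) = 7.768.
Mean > mode: the posterior has a right tail.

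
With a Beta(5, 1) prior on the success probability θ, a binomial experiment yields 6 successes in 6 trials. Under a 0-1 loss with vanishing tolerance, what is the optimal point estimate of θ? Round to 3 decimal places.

1.000

Posterior: Beta(5+6, 1+0) = Beta(11, 1).
Since β = 1 ≤ 1 and α > 1, the Beta density is monotone increasing on [0,1]; the mode is at 1.
Mean = 11/(11+1) = 0.917.
This is the posterior mode — the MAP estimate.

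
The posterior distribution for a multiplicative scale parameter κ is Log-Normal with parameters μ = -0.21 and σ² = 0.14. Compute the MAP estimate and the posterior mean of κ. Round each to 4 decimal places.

MAP = 0.7047, posterior mean = 0.8694

Mode = exp(μ − σ²) = exp(-0.35) = 0.7047.
Mean = exp(μ + σ²/2) = exp(-0.140) = 0.8694.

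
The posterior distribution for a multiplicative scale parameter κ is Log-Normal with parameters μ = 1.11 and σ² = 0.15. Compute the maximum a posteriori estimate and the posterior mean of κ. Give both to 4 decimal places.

Mode = exp(μ − σ²) = exp(0.96) = 2.6117.
Mean = exp(μ + σ²/2) = exp(1.185) = 3.2707.
The mean is pulled above the mode by the posterior's right skew.

MAP: 2.6117. Posterior mean: 3.2707.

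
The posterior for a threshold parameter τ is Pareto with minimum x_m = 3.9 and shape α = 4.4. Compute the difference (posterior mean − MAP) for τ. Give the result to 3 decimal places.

The Pareto density is strictly decreasing on [x_m, ∞), so the mode is x_m = 3.900.
Mean = α·x_m/(α−1) = 4.4·3.9/3.4 = 5.047.
Difference = 5.047 − 3.900 = 1.147.
The mean is pulled above the mode by the posterior's right skew.

1.147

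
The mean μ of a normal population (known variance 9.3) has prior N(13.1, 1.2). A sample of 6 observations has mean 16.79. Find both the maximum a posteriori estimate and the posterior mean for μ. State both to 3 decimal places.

MAP: 14.710. Posterior mean: 14.710.

Posterior for μ is Normal. Precision-weighted mean: (1/1.2·13.1 + 6/9.3·16.79) / (1/1.2 + 6/9.3) = 14.710.
A Normal posterior is symmetric, so mode = mean.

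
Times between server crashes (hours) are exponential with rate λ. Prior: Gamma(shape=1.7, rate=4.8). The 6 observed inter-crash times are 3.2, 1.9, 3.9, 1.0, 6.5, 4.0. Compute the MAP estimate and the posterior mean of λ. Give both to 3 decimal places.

MAP estimate = 0.265, posterior mean = 0.304

Σ times = 20.5. Posterior: Gamma(shape = 1.7+6 = 7.7, rate = 4.8+20.5 = 25.3).
Mode = (α−1)/β = 6.7/25.3 = 0.265.
Mean = α/β = 7.7/25.3 = 0.304.
The posterior is right-skewed, so the mean exceeds the mode.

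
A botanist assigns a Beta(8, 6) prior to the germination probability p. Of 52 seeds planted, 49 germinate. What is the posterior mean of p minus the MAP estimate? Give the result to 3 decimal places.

Posterior: Beta(8+49, 6+3) = Beta(57, 9).
Mode = (57−1)/(57+9−2) = 56/64 = 0.875.
Mean = 57/(57+9) = 57/66 = 0.864.
Difference = 0.864 − 0.875 = -0.011.
Mode > mean: the posterior has a left tail.

-0.011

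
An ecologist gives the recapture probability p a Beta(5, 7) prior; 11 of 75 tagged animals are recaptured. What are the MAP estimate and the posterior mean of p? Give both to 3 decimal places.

MAP = 0.176, posterior mean = 0.184

Posterior: Beta(5+11, 7+64) = Beta(16, 71).
Mode = (16−1)/(16+71−2) = 15/85 = 0.176.
Mean = 16/(16+71) = 16/87 = 0.184.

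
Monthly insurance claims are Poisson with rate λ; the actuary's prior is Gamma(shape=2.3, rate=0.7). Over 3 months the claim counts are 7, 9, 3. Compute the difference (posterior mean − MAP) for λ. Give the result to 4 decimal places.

Σ counts = 19. Posterior: Gamma(shape = 2.3+19 = 21.3, rate = 0.7+3 = 3.7).
Mode = (α−1)/β = 20.3/3.7 = 5.4865.
Mean = α/β = 21.3/3.7 = 5.7568.
Difference = 5.7568 − 5.4865 = 0.2703.

0.2703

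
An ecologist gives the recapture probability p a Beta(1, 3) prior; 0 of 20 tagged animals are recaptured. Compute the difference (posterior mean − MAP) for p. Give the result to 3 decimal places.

0.042

Posterior: Beta(1+0, 3+20) = Beta(1, 23).
Since α = 1 ≤ 1 and β > 1, the Beta density is monotone decreasing on [0,1]; the mode is at 0.
Mean = 1/(1+23) = 0.042.
Difference = 0.042 − 0.000 = 0.042.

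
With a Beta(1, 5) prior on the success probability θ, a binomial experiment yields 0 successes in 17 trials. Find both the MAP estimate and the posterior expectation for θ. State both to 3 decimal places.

Posterior: Beta(1+0, 5+17) = Beta(1, 22).
Since α = 1 ≤ 1 and β > 1, the Beta density is monotone decreasing on [0,1]; the mode is at 0.
Mean = 1/(1+22) = 0.043.
Mean > mode: the posterior has a right tail.

MAP: 0.000. Posterior mean: 0.043.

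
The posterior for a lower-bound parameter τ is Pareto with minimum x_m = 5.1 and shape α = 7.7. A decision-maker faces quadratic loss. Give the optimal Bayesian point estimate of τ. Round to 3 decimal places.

The Pareto density is strictly decreasing on [x_m, ∞), so the mode is x_m = 5.100.
Mean = α·x_m/(α−1) = 7.7·5.1/6.7 = 5.861.
Quadratic loss ⇒ the optimal estimator is the posterior mean.

5.861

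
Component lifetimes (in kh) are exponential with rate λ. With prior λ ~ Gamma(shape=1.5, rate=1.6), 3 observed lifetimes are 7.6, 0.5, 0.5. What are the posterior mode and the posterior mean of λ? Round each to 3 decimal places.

MAP = 0.343; posterior mean = 0.441

Σ times = 8.6. Posterior: Gamma(shape = 1.5+3 = 4.5, rate = 1.6+8.6 = 10.2).
Mode = (α−1)/β = 3.5/10.2 = 0.343.
Mean = α/β = 4.5/10.2 = 0.441.
Mean > mode: the posterior has a right tail.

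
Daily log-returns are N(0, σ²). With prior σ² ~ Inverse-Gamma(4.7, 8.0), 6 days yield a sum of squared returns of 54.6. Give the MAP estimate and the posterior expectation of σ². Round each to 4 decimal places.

Posterior: Inverse-Gamma(shape = 4.7+6/2 = 7.7, scale = 8.0+54.6/2 = 35.3).
Mode = β/(α+1) = 35.3/8.7 = 4.0575.
Mean = β/(α−1) = 35.3/6.7 = 5.2687.
Right-skewed posterior ⇒ mode < mean.

MAP estimate = 4.0575, posterior expectation = 5.2687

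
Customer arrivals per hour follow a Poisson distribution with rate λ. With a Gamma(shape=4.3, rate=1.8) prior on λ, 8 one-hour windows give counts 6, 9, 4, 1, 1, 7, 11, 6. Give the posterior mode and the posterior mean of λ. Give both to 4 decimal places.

Σ counts = 45. Posterior: Gamma(shape = 4.3+45 = 49.3, rate = 1.8+8 = 9.8).
Mode = (α−1)/β = 48.3/9.8 = 4.9286.
Mean = α/β = 49.3/9.8 = 5.0306.

posterior mode = 4.9286, posterior mean = 5.0306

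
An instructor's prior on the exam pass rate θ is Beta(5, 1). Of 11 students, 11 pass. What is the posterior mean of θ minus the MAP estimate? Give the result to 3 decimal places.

-0.059

Posterior: Beta(5+11, 1+0) = Beta(16, 1).
Since β = 1 ≤ 1 and α > 1, the Beta density is monotone increasing on [0,1]; the mode is at 1.
Mean = 16/(16+1) = 0.941.
Difference = 0.941 − 1.000 = -0.059.
Left-skewed posterior ⇒ mean < mode.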